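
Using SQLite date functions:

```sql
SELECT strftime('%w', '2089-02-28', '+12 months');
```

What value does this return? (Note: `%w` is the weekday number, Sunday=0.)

First apply '+12 months': 2089-02-28 → 2090-02-28.
2090-02-28 is a Tuesday; with Sunday=0 that is 2.

2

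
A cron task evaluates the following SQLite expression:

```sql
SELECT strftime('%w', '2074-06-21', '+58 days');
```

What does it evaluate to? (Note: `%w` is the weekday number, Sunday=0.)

First apply '+58 days': 2074-06-21 → 2074-08-18.
2074-08-18 is a Saturday; with Sunday=0 that is 6.

6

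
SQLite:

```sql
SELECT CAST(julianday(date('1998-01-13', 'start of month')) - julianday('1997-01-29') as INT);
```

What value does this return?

337

`start of month` rewinds 1998-01-13 to 1998-01-01.
2 days remain in January 1997 after the 29th (31 − 29).
Full months from February 1997 through December 1997 contribute their day counts.
Then 1 day into January 1998.
Total: 2 + 28 + 31 + 30 + 31 + 30 + 31 + 31 + 30 + 31 + 30 + 31 + 1 = 337.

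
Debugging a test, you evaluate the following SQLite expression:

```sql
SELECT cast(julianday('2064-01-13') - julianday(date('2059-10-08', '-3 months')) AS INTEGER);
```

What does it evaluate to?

1650

Adding -3 months to 2059-10-08 gives 2059-07-08.
23 days remain in July 2059 after the 8th (31 − 8).
Full months from August 2059 through December 2063 contribute their day counts.
Then 13 days into January 2064.
Total: 23 + 31 + 30 + 31 + 30 + 31 + 31 + 29 + 31 + 30 + 31 + 30 + 31 + 31 + 30 + 31 + 30 + 31 + 31 + 28 + 31 + 30 + 31 + 30 + 31 + 31 + 30 + 31 + 30 + 31 + 31 + 28 + 31 + 30 + 31 + 30 + 31 + 31 + 30 + 31 + 30 + 31 + 31 + 28 + 31 + 30 + 31 + 30 + 31 + 31 + 30 + 31 + 30 + 31 + 13 = 1650.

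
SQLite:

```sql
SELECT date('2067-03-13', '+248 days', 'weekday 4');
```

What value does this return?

2067-11-17

Applying '+248 days' to 2067-03-13: counting 248 days forward gives 2067-11-16.
`weekday 4` advances to the next Thursday; 2067-11-16 is a Wednesday, so it moves forward to 2067-11-17.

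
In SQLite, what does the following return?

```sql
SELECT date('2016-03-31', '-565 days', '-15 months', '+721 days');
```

Applying '-565 days' to 2016-03-31: counting 565 days back gives 2014-09-13.
Adding -15 months to 2014-09-13 gives 2013-06-13.
Applying '+721 days' to 2013-06-13: counting 721 days forward gives 2015-06-04.

2015-06-04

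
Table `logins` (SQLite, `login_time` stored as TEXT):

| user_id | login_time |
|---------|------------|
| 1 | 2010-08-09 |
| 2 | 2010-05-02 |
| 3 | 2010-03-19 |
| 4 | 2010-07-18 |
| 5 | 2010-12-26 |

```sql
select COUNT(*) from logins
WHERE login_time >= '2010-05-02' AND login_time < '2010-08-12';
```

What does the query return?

3

Rows in [2010-05-02, 2010-08-12): 2010-08-09, 2010-05-02, 2010-07-18 → 3 rows.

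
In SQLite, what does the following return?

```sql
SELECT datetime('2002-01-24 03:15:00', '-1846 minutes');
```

1846 minutes = 30h 46m; -1846 minutes from 2002-01-24 03:15:00 is 2002-01-22 20:29:00 (crosses midnight).

2002-01-22 20:29:00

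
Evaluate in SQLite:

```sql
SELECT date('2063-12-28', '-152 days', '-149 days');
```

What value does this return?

2063-03-02

Applying '-152 days' to 2063-12-28: counting 152 days back gives 2063-07-29.
Applying '-149 days' to 2063-07-29: counting 149 days back gives 2063-03-02.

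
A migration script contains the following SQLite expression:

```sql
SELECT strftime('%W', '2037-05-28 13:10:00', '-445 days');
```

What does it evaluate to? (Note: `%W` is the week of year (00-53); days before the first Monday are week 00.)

First apply '-445 days': 2037-05-28 13:10:00 → 2036-03-09 13:10:00.
2036-03-09 is a Sunday. SQLite's %W counts Mondays since the year started; the result is 09.

09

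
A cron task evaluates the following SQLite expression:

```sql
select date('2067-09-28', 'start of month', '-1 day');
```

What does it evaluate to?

`start of month` rewinds 2067-09-28 to 2067-09-01.
Going back 1 day from 2067-09-01 reaches 2067-08-31 (last day of August, 31 days).

2067-08-31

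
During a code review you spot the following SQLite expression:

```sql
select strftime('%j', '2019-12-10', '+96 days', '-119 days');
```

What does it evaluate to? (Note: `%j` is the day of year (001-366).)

321

First apply '+96 days', '-119 days': 2019-12-10 → 2019-11-17.
Day-of-year for 2019-11-17: days since 2019-01-01 inclusive = 321, zero-padded to 321.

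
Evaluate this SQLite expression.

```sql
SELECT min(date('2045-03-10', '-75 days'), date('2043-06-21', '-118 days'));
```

2043-02-23

date('2045-03-10', '-75 days') → 2044-12-25.
date('2043-06-21', '-118 days') → 2043-02-23.
Earlier of the two is 2043-02-23.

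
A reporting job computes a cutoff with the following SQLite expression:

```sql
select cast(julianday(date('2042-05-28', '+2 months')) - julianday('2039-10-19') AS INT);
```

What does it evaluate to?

Adding +2 months to 2042-05-28 gives 2042-07-28.
12 days remain in October 2039 after the 19th (31 − 19).
Full months from November 2039 through June 2042 contribute their day counts.
Then 28 days into July 2042.
Total: 12 + 30 + 31 + 31 + 29 + 31 + 30 + 31 + 30 + 31 + 31 + 30 + 31 + 30 + 31 + 31 + 28 + 31 + 30 + 31 + 30 + 31 + 31 + 30 + 31 + 30 + 31 + 31 + 28 + 31 + 30 + 31 + 30 + 28 = 1013.

1013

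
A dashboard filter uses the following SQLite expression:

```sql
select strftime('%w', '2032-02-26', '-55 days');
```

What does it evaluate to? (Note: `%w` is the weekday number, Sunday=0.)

First apply '-55 days': 2032-02-26 → 2032-01-02.
2032-01-02 is a Friday; with Sunday=0 that is 5.

5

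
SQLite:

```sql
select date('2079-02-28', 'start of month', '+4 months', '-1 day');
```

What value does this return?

`start of month` rewinds 2079-02-28 to 2079-02-01.
Adding +4 months to 2079-02-01 gives 2079-06-01.
Going back 1 day from 2079-06-01 reaches 2079-05-31 (last day of May, 31 days).

2079-05-31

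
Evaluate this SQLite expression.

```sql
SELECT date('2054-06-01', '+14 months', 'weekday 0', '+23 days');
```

2055-08-24

Adding +14 months to 2054-06-01 gives 2055-08-01.
`weekday 0` advances to the next Sunday; 2055-08-01 is already a Sunday, so it stays at 2055-08-01.
Advancing 23 more days within August lands on 2055-08-24.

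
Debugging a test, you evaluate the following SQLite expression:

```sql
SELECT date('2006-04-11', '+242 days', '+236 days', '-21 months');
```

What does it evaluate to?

Applying '+242 days' to 2006-04-11: counting 242 days forward gives 2006-12-09.
Applying '+236 days' to 2006-12-09: counting 236 days forward gives 2007-08-02.
Adding -21 months to 2007-08-02 gives 2005-11-02.

2005-11-02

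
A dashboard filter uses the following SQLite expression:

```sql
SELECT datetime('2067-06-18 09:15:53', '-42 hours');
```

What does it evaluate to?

-42 hours from 2067-06-18 09:15:53 is 2067-06-16 15:15:53 (crosses midnight).

2067-06-16 15:15:53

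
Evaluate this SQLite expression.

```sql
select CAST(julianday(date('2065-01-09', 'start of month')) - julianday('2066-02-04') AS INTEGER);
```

`start of month` rewinds 2065-01-09 to 2065-01-01.
30 days remain in January 2065 after the 1st (31 − 1).
Full months from February 2065 through January 2066 contribute their day counts.
Then 4 days into February 2066.
Total: 30 + 28 + 31 + 30 + 31 + 30 + 31 + 31 + 30 + 31 + 30 + 31 + 31 + 4 = 399.
The subtraction is earlier − later, so the result is −399 → -399.

-399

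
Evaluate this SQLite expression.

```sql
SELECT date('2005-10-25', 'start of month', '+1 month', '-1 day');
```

`start of month` rewinds 2005-10-25 to 2005-10-01.
Adding +1 month to 2005-10-01 gives 2005-11-01.
Going back 1 day from 2005-11-01 reaches 2005-10-31 (last day of October, 31 days).

2005-10-31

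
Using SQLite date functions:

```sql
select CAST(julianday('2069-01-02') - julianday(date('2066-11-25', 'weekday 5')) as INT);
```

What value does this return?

`weekday 5` advances to the next Friday; 2066-11-25 is a Thursday, so it moves forward to 2066-11-26.
4 days remain in November 2066 after the 26th (30 − 26).
Full months from December 2066 through December 2068 contribute their day counts.
Then 2 days into January 2069.
Total: 4 + 31 + 31 + 28 + 31 + 30 + 31 + 30 + 31 + 31 + 30 + 31 + 30 + 31 + 31 + 29 + 31 + 30 + 31 + 30 + 31 + 31 + 30 + 31 + 30 + 31 + 2 = 768.

768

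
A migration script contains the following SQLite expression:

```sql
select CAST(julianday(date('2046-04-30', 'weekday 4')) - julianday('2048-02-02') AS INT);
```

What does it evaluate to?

`weekday 4` advances to the next Thursday; 2046-04-30 is a Monday, so it moves forward to 2046-05-03.
28 days remain in May 2046 after the 3rd (31 − 3).
Full months from June 2046 through January 2048 contribute their day counts.
Then 2 days into February 2048.
Total: 28 + 30 + 31 + 31 + 30 + 31 + 30 + 31 + 31 + 28 + 31 + 30 + 31 + 30 + 31 + 31 + 30 + 31 + 30 + 31 + 31 + 2 = 640.
The subtraction is earlier − later, so the result is −640 → -640.

-640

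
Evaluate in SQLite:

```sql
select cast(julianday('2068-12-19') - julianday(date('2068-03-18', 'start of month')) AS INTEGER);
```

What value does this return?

293

`start of month` rewinds 2068-03-18 to 2068-03-01.
30 days remain in March 2068 after the 1st (31 − 1).
Full months from April 2068 through November 2068 contribute their day counts.
Then 19 days into December 2068.
Total: 30 + 30 + 31 + 30 + 31 + 31 + 30 + 31 + 30 + 19 = 293.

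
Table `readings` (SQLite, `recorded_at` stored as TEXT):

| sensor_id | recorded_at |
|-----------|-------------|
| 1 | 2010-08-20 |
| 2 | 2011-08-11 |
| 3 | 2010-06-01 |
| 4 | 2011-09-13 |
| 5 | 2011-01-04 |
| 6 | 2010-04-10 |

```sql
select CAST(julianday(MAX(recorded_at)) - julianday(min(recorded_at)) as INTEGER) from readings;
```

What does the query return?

MIN = 2010-04-10, MAX = 2011-09-13.
20 days remain in April 2010 after the 10th (30 − 10).
Full months from May 2010 through August 2011 contribute their day counts.
Then 13 days into September 2011.
Total: 20 + 31 + 30 + 31 + 31 + 30 + 31 + 30 + 31 + 31 + 28 + 31 + 30 + 31 + 30 + 31 + 31 + 13 = 521.

521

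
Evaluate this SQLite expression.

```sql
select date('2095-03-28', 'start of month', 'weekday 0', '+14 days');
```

`start of month` rewinds 2095-03-28 to 2095-03-01.
`weekday 0` advances to the next Sunday; 2095-03-01 is a Tuesday, so it moves forward to 2095-03-06.
Advancing 14 more days within March lands on 2095-03-20.

2095-03-20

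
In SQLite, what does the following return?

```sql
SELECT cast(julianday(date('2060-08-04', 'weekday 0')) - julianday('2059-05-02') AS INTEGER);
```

`weekday 0` advances to the next Sunday; 2060-08-04 is a Wednesday, so it moves forward to 2060-08-08.
29 days remain in May 2059 after the 2nd (31 − 2).
Full months from June 2059 through July 2060 contribute their day counts.
Then 8 days into August 2060.
Total: 29 + 30 + 31 + 31 + 30 + 31 + 30 + 31 + 31 + 29 + 31 + 30 + 31 + 30 + 31 + 8 = 464.

464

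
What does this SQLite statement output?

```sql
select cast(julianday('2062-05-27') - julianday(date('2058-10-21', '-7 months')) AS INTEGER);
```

Adding -7 months to 2058-10-21 gives 2058-03-21.
10 days remain in March 2058 after the 21st (31 − 21).
Full months from April 2058 through April 2062 contribute their day counts.
Then 27 days into May 2062.
Total: 10 + 30 + 31 + 30 + 31 + 31 + 30 + 31 + 30 + 31 + 31 + 28 + 31 + 30 + 31 + 30 + 31 + 31 + 30 + 31 + 30 + 31 + 31 + 29 + 31 + 30 + 31 + 30 + 31 + 31 + 30 + 31 + 30 + 31 + 31 + 28 + 31 + 30 + 31 + 30 + 31 + 31 + 30 + 31 + 30 + 31 + 31 + 28 + 31 + 30 + 27 = 1528.

1528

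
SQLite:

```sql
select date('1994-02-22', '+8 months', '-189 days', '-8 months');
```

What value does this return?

1993-08-16

Adding +8 months to 1994-02-22 gives 1994-10-22.
Applying '-189 days' to 1994-10-22: counting 189 days back gives 1994-04-16.
Adding -8 months to 1994-04-16 gives 1993-08-16.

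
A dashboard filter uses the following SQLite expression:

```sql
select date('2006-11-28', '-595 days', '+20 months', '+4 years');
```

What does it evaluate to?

Applying '-595 days' to 2006-11-28: counting 595 days back gives 2005-04-12.
Adding +20 months to 2005-04-12 gives 2006-12-12.
Adding +4 years to 2006-12-12 gives 2010-12-12.

2010-12-12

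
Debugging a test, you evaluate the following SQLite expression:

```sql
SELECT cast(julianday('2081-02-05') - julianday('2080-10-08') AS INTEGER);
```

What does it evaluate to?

23 days remain in October 2080 after the 8th (31 − 8).
November 2080: 30 days.
December 2080: 31 days.
January 2081: 31 days.
Then 5 days into February 2081.
Total: 23 + 30 + 31 + 31 + 5 = 120.

120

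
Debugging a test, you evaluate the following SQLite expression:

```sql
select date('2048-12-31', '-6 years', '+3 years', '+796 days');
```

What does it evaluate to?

2048-03-06

Adding -6 years to 2048-12-31 gives 2042-12-31.
Adding +3 years to 2042-12-31 gives 2045-12-31.
Applying '+796 days' to 2045-12-31: counting 796 days forward gives 2048-03-06.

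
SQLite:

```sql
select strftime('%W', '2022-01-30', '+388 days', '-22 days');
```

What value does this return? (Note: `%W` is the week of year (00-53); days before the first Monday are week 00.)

05

First apply '+388 days', '-22 days': 2022-01-30 → 2023-01-31.
2023-01-31 is a Tuesday. SQLite's %W counts Mondays since the year started; the result is 05.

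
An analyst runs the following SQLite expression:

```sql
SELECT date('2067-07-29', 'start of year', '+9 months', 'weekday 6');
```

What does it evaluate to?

`start of year` rewinds 2067-07-29 to 2067-01-01.
Adding +9 months to 2067-01-01 gives 2067-10-01.
`weekday 6` advances to the next Saturday; 2067-10-01 is already a Saturday, so it stays at 2067-10-01.

2067-10-01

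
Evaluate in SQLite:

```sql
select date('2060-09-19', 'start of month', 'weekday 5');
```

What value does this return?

`start of month` rewinds 2060-09-19 to 2060-09-01.
`weekday 5` advances to the next Friday; 2060-09-01 is a Wednesday, so it moves forward to 2060-09-03.

2060-09-03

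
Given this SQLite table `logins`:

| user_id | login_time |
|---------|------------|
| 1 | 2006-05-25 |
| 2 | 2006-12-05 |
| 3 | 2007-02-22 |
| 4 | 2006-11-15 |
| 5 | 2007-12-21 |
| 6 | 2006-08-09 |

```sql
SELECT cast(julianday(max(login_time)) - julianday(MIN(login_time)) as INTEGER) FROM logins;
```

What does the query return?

MIN = 2006-05-25, MAX = 2007-12-21.
6 days remain in May 2006 after the 25th (31 − 25).
Full months from June 2006 through November 2007 contribute their day counts.
Then 21 days into December 2007.
Total: 6 + 30 + 31 + 31 + 30 + 31 + 30 + 31 + 31 + 28 + 31 + 30 + 31 + 30 + 31 + 31 + 30 + 31 + 30 + 21 = 575.

575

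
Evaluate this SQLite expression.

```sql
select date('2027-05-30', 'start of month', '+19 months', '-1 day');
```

2028-11-30

`start of month` rewinds 2027-05-30 to 2027-05-01.
Adding +19 months to 2027-05-01 gives 2028-12-01.
Going back 1 day from 2028-12-01 reaches 2028-11-30 (last day of November, 30 days).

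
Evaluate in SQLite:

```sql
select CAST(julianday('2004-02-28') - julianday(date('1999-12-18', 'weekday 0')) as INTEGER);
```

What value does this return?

`weekday 0` advances to the next Sunday; 1999-12-18 is a Saturday, so it moves forward to 1999-12-19.
12 days remain in December 1999 after the 19th (31 − 19).
Full months from January 2000 through January 2004 contribute their day counts.
Then 28 days into February 2004.
Total: 12 + 31 + 29 + 31 + 30 + 31 + 30 + 31 + 31 + 30 + 31 + 30 + 31 + 31 + 28 + 31 + 30 + 31 + 30 + 31 + 31 + 30 + 31 + 30 + 31 + 31 + 28 + 31 + 30 + 31 + 30 + 31 + 31 + 30 + 31 + 30 + 31 + 31 + 28 + 31 + 30 + 31 + 30 + 31 + 31 + 30 + 31 + 30 + 31 + 31 + 28 = 1532.

1532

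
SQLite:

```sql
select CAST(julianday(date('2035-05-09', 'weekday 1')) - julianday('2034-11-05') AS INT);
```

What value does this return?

190

`weekday 1` advances to the next Monday; 2035-05-09 is a Wednesday, so it moves forward to 2035-05-14.
25 days remain in November 2034 after the 5th (30 − 5).
December 2034: 31 days.
January 2035: 31 days.
February 2035: 28 days.
March 2035: 31 days.
April 2035: 30 days.
Then 14 days into May 2035.
Total: 25 + 31 + 31 + 28 + 31 + 30 + 14 = 190.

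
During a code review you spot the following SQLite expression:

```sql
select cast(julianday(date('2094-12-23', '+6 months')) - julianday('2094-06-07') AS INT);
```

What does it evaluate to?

381

Adding +6 months to 2094-12-23 gives 2095-06-23.
23 days remain in June 2094 after the 7th (30 − 7).
Full months from July 2094 through May 2095 contribute their day counts.
Then 23 days into June 2095.
Total: 23 + 31 + 31 + 30 + 31 + 30 + 31 + 31 + 28 + 31 + 30 + 31 + 23 = 381.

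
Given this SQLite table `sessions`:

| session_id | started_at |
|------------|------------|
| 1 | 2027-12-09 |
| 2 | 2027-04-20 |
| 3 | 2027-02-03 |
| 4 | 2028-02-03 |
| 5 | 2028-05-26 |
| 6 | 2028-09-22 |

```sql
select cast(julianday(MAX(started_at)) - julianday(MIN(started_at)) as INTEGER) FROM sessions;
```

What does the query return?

MIN = 2027-02-03, MAX = 2028-09-22.
25 days remain in February 2027 after the 3rd (28 − 3).
Full months from March 2027 through August 2028 contribute their day counts.
Then 22 days into September 2028.
Total: 25 + 31 + 30 + 31 + 30 + 31 + 31 + 30 + 31 + 30 + 31 + 31 + 29 + 31 + 30 + 31 + 30 + 31 + 31 + 22 = 597.

597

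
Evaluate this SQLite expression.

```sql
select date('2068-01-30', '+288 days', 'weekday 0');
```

2068-11-18

Applying '+288 days' to 2068-01-30: counting 288 days forward gives 2068-11-13.
`weekday 0` advances to the next Sunday; 2068-11-13 is a Tuesday, so it moves forward to 2068-11-18.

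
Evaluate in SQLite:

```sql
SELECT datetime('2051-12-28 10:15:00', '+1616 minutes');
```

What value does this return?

2051-12-29 13:11:00

1616 minutes = 26h 56m; +1616 minutes from 2051-12-28 10:15:00 is 2051-12-29 13:11:00 (crosses midnight).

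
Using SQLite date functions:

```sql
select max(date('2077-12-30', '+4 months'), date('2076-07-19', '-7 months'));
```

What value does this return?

2078-04-30

date('2077-12-30', '+4 months') → 2078-04-30.
date('2076-07-19', '-7 months') → 2075-12-19.
Later of the two is 2078-04-30.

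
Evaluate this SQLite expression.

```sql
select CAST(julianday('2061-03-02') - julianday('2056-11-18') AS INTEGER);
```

1565

12 days remain in November 2056 after the 18th (30 − 18).
Full months from December 2056 through February 2061 contribute their day counts.
Then 2 days into March 2061.
Total: 12 + 31 + 31 + 28 + 31 + 30 + 31 + 30 + 31 + 31 + 30 + 31 + 30 + 31 + 31 + 28 + 31 + 30 + 31 + 30 + 31 + 31 + 30 + 31 + 30 + 31 + 31 + 28 + 31 + 30 + 31 + 30 + 31 + 31 + 30 + 31 + 30 + 31 + 31 + 29 + 31 + 30 + 31 + 30 + 31 + 31 + 30 + 31 + 30 + 31 + 31 + 28 + 2 = 1565.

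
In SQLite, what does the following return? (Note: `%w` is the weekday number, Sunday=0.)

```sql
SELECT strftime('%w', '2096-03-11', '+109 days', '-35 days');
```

First apply '+109 days', '-35 days': 2096-03-11 → 2096-05-24.
2096-05-24 is a Thursday; with Sunday=0 that is 4.

4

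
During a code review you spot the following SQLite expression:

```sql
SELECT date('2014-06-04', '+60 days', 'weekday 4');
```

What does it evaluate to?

Applying '+60 days' to 2014-06-04: counting 60 days forward gives 2014-08-03.
`weekday 4` advances to the next Thursday; 2014-08-03 is a Sunday, so it moves forward to 2014-08-07.

2014-08-07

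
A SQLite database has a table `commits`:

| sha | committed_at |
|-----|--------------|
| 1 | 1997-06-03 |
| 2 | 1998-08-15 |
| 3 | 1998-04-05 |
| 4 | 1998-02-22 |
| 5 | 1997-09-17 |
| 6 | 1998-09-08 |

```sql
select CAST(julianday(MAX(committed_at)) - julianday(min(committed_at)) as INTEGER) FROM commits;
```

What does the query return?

462

MIN = 1997-06-03, MAX = 1998-09-08.
27 days remain in June 1997 after the 3rd (30 − 3).
Full months from July 1997 through August 1998 contribute their day counts.
Then 8 days into September 1998.
Total: 27 + 31 + 31 + 30 + 31 + 30 + 31 + 31 + 28 + 31 + 30 + 31 + 30 + 31 + 31 + 8 = 462.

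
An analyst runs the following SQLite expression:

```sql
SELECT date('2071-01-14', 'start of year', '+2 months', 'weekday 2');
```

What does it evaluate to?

2071-03-03

`start of year` rewinds 2071-01-14 to 2071-01-01.
Adding +2 months to 2071-01-01 gives 2071-03-01.
`weekday 2` advances to the next Tuesday; 2071-03-01 is a Sunday, so it moves forward to 2071-03-03.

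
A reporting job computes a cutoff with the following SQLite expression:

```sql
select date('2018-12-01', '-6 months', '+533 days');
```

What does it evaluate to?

Adding -6 months to 2018-12-01 gives 2018-06-01.
Applying '+533 days' to 2018-06-01: counting 533 days forward gives 2019-11-16.

2019-11-16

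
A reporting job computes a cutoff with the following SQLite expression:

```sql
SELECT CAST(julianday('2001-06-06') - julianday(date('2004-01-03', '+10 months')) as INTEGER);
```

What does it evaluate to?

Adding +10 months to 2004-01-03 gives 2004-11-03.
24 days remain in June 2001 after the 6th (30 − 6).
Full months from July 2001 through October 2004 contribute their day counts.
Then 3 days into November 2004.
Total: 24 + 31 + 31 + 30 + 31 + 30 + 31 + 31 + 28 + 31 + 30 + 31 + 30 + 31 + 31 + 30 + 31 + 30 + 31 + 31 + 28 + 31 + 30 + 31 + 30 + 31 + 31 + 30 + 31 + 30 + 31 + 31 + 29 + 31 + 30 + 31 + 30 + 31 + 31 + 30 + 31 + 3 = 1246.
The subtraction is earlier − later, so the result is −1246 → -1246.

-1246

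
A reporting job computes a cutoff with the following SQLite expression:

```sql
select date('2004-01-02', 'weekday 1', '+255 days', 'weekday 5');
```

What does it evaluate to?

`weekday 1` advances to the next Monday; 2004-01-02 is a Friday, so it moves forward to 2004-01-05.
Applying '+255 days' to 2004-01-05: counting 255 days forward gives 2004-09-16.
`weekday 5` advances to the next Friday; 2004-09-16 is a Thursday, so it moves forward to 2004-09-17.

2004-09-17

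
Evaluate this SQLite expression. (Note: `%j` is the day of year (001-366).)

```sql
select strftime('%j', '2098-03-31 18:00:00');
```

Day-of-year for 2098-03-31: days since 2098-01-01 inclusive = 90, zero-padded to 090.

090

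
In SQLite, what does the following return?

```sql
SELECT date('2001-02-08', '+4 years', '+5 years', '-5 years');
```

Adding +4 years to 2001-02-08 gives 2005-02-08.
Adding +5 years to 2005-02-08 gives 2010-02-08.
Adding -5 years to 2010-02-08 gives 2005-02-08.

2005-02-08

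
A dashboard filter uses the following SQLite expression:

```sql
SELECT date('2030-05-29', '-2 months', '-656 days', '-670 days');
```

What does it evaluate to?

2026-08-11

Adding -2 months to 2030-05-29 gives 2030-03-29.
Applying '-656 days' to 2030-03-29: counting 656 days back gives 2028-06-11.
Applying '-670 days' to 2028-06-11: counting 670 days back gives 2026-08-11.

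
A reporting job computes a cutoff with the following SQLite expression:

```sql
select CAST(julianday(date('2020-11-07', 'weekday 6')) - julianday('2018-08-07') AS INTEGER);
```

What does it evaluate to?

`weekday 6` advances to the next Saturday; 2020-11-07 is already a Saturday, so it stays at 2020-11-07.
24 days remain in August 2018 after the 7th (31 − 7).
Full months from September 2018 through October 2020 contribute their day counts.
Then 7 days into November 2020.
Total: 24 + 30 + 31 + 30 + 31 + 31 + 28 + 31 + 30 + 31 + 30 + 31 + 31 + 30 + 31 + 30 + 31 + 31 + 29 + 31 + 30 + 31 + 30 + 31 + 31 + 30 + 31 + 7 = 823.

823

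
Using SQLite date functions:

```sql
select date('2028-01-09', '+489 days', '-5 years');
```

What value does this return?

2024-05-12

Applying '+489 days' to 2028-01-09: counting 489 days forward gives 2029-05-12.
Adding -5 years to 2029-05-12 gives 2024-05-12.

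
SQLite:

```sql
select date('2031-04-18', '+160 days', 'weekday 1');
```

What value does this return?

Applying '+160 days' to 2031-04-18: counting 160 days forward gives 2031-09-25.
`weekday 1` advances to the next Monday; 2031-09-25 is a Thursday, so it moves forward to 2031-09-29.

2031-09-29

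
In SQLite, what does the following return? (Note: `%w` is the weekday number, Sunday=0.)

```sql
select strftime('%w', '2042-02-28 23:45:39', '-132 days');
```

First apply '-132 days': 2042-02-28 23:45:39 → 2041-10-19 23:45:39.
2041-10-19 is a Saturday; with Sunday=0 that is 6.

6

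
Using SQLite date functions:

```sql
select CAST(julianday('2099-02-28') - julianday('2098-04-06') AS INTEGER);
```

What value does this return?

24 days remain in April 2098 after the 6th (30 − 6).
Full months from May 2098 through January 2099 contribute their day counts.
Then 28 days into February 2099.
Total: 24 + 31 + 30 + 31 + 31 + 30 + 31 + 30 + 31 + 31 + 28 = 328.

328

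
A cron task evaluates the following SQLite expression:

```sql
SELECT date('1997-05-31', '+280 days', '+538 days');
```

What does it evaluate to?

1999-08-27

Applying '+280 days' to 1997-05-31: counting 280 days forward gives 1998-03-07.
Applying '+538 days' to 1998-03-07: counting 538 days forward gives 1999-08-27.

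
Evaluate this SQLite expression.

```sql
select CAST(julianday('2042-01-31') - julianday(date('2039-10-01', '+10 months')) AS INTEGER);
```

Adding +10 months to 2039-10-01 gives 2040-08-01.
30 days remain in August 2040 after the 1st (31 − 1).
Full months from September 2040 through December 2041 contribute their day counts.
Then 31 days into January 2042.
Total: 30 + 30 + 31 + 30 + 31 + 31 + 28 + 31 + 30 + 31 + 30 + 31 + 31 + 30 + 31 + 30 + 31 + 31 = 548.

548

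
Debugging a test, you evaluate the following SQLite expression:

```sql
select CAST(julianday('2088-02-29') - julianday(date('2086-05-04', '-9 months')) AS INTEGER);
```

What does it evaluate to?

939

Adding -9 months to 2086-05-04 gives 2085-08-04.
27 days remain in August 2085 after the 4th (31 − 4).
Full months from September 2085 through January 2088 contribute their day counts.
Then 29 days into February 2088.
Total: 27 + 30 + 31 + 30 + 31 + 31 + 28 + 31 + 30 + 31 + 30 + 31 + 31 + 30 + 31 + 30 + 31 + 31 + 28 + 31 + 30 + 31 + 30 + 31 + 31 + 30 + 31 + 30 + 31 + 31 + 29 = 939.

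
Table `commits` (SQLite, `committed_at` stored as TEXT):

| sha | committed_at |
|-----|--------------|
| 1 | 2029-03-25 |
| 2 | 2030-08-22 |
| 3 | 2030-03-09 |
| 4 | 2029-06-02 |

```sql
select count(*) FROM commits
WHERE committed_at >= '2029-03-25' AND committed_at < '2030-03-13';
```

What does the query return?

3

Rows in [2029-03-25, 2030-03-13): 2029-03-25, 2030-03-09, 2029-06-02 → 3 rows.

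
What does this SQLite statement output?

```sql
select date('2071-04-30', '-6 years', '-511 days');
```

Adding -6 years to 2071-04-30 gives 2065-04-30.
Applying '-511 days' to 2065-04-30: counting 511 days back gives 2063-12-06.

2063-12-06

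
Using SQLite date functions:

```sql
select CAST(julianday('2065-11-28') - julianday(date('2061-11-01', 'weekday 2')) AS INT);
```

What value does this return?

`weekday 2` advances to the next Tuesday; 2061-11-01 is already a Tuesday, so it stays at 2061-11-01.
29 days remain in November 2061 after the 1st (30 − 1).
Full months from December 2061 through October 2065 contribute their day counts.
Then 28 days into November 2065.
Total: 29 + 31 + 31 + 28 + 31 + 30 + 31 + 30 + 31 + 31 + 30 + 31 + 30 + 31 + 31 + 28 + 31 + 30 + 31 + 30 + 31 + 31 + 30 + 31 + 30 + 31 + 31 + 29 + 31 + 30 + 31 + 30 + 31 + 31 + 30 + 31 + 30 + 31 + 31 + 28 + 31 + 30 + 31 + 30 + 31 + 31 + 30 + 31 + 28 = 1488.

1488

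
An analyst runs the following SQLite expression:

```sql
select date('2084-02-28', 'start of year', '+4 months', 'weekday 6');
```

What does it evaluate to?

2084-05-06

`start of year` rewinds 2084-02-28 to 2084-01-01.
Adding +4 months to 2084-01-01 gives 2084-05-01.
`weekday 6` advances to the next Saturday; 2084-05-01 is a Monday, so it moves forward to 2084-05-06.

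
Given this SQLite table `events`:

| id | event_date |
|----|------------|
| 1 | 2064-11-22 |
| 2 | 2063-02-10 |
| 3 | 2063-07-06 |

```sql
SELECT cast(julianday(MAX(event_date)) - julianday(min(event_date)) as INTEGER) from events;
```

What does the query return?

651

MIN = 2063-02-10, MAX = 2064-11-22.
18 days remain in February 2063 after the 10th (28 − 10).
Full months from March 2063 through October 2064 contribute their day counts.
Then 22 days into November 2064.
Total: 18 + 31 + 30 + 31 + 30 + 31 + 31 + 30 + 31 + 30 + 31 + 31 + 29 + 31 + 30 + 31 + 30 + 31 + 31 + 30 + 31 + 22 = 651.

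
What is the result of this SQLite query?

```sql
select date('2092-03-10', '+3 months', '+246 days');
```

2093-02-11

Adding +3 months to 2092-03-10 gives 2092-06-10.
Applying '+246 days' to 2092-06-10: counting 246 days forward gives 2093-02-11.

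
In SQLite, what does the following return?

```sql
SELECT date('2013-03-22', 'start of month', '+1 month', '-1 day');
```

2013-03-31

`start of month` rewinds 2013-03-22 to 2013-03-01.
Adding +1 month to 2013-03-01 gives 2013-04-01.
Going back 1 day from 2013-04-01 reaches 2013-03-31 (last day of March, 31 days).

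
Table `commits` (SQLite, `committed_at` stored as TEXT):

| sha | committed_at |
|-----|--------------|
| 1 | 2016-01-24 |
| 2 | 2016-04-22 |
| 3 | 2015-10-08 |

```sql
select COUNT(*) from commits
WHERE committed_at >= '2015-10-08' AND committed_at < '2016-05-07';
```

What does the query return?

Rows in [2015-10-08, 2016-05-07): 2016-01-24, 2016-04-22, 2015-10-08 → 3 rows.

3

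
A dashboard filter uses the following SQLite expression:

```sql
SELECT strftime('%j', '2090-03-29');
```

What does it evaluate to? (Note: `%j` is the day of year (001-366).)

Day-of-year for 2090-03-29: days since 2090-01-01 inclusive = 88, zero-padded to 088.

088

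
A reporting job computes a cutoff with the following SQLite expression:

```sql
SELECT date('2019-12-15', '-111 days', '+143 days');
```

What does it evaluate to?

Applying '-111 days' to 2019-12-15: counting 111 days back gives 2019-08-26.
Applying '+143 days' to 2019-08-26: counting 143 days forward gives 2020-01-16.

2020-01-16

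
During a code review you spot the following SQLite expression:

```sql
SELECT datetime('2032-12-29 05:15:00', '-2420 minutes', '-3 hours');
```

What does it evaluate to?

2032-12-27 09:55:00

2420 minutes = 40h 20m; -2420 minutes from 2032-12-29 05:15:00 is 2032-12-27 12:55:00 (crosses midnight).
-3 hours from 2032-12-27 12:55:00 is 2032-12-27 09:55:00.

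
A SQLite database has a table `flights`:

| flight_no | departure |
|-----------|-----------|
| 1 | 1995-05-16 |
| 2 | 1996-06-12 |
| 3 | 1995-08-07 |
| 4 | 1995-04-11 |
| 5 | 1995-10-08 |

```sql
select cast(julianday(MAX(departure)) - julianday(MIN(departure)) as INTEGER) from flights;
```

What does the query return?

428

MIN = 1995-04-11, MAX = 1996-06-12.
19 days remain in April 1995 after the 11th (30 − 11).
Full months from May 1995 through May 1996 contribute their day counts.
Then 12 days into June 1996.
Total: 19 + 31 + 30 + 31 + 31 + 30 + 31 + 30 + 31 + 31 + 29 + 31 + 30 + 31 + 12 = 428.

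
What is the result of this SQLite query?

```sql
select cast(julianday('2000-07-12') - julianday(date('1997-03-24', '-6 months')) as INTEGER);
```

Adding -6 months to 1997-03-24 gives 1996-09-24.
6 days remain in September 1996 after the 24th (30 − 24).
Full months from October 1996 through June 2000 contribute their day counts.
Then 12 days into July 2000.
Total: 6 + 31 + 30 + 31 + 31 + 28 + 31 + 30 + 31 + 30 + 31 + 31 + 30 + 31 + 30 + 31 + 31 + 28 + 31 + 30 + 31 + 30 + 31 + 31 + 30 + 31 + 30 + 31 + 31 + 28 + 31 + 30 + 31 + 30 + 31 + 31 + 30 + 31 + 30 + 31 + 31 + 29 + 31 + 30 + 31 + 30 + 12 = 1387.

1387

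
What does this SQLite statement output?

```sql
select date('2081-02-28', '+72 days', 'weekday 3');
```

2081-05-14

Applying '+72 days' to 2081-02-28: counting 72 days forward gives 2081-05-11.
`weekday 3` advances to the next Wednesday; 2081-05-11 is a Sunday, so it moves forward to 2081-05-14.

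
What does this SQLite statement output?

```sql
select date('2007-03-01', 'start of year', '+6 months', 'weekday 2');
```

2007-07-03

`start of year` rewinds 2007-03-01 to 2007-01-01.
Adding +6 months to 2007-01-01 gives 2007-07-01.
`weekday 2` advances to the next Tuesday; 2007-07-01 is a Sunday, so it moves forward to 2007-07-03.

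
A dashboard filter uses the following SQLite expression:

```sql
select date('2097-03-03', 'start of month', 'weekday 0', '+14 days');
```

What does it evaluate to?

2097-03-17

`start of month` rewinds 2097-03-03 to 2097-03-01.
`weekday 0` advances to the next Sunday; 2097-03-01 is a Friday, so it moves forward to 2097-03-03.
Advancing 14 more days within March lands on 2097-03-17.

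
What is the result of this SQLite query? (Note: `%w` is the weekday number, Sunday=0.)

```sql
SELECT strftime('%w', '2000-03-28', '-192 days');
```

6

First apply '-192 days': 2000-03-28 → 1999-09-18.
1999-09-18 is a Saturday; with Sunday=0 that is 6.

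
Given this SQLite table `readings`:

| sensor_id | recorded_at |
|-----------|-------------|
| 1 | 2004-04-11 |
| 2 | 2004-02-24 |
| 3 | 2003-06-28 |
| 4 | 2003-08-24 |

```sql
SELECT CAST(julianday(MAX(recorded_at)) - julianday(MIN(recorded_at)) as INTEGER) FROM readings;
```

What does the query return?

288

MIN = 2003-06-28, MAX = 2004-04-11.
2 days remain in June 2003 after the 28th (30 − 28).
Full months from July 2003 through March 2004 contribute their day counts.
Then 11 days into April 2004.
Total: 2 + 31 + 31 + 30 + 31 + 30 + 31 + 31 + 29 + 31 + 11 = 288.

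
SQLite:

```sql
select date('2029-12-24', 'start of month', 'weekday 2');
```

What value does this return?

`start of month` rewinds 2029-12-24 to 2029-12-01.
`weekday 2` advances to the next Tuesday; 2029-12-01 is a Saturday, so it moves forward to 2029-12-04.

2029-12-04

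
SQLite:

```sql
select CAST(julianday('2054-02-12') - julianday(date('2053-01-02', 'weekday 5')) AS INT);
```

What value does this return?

405

`weekday 5` advances to the next Friday; 2053-01-02 is a Thursday, so it moves forward to 2053-01-03.
28 days remain in January 2053 after the 3rd (31 − 3).
Full months from February 2053 through January 2054 contribute their day counts.
Then 12 days into February 2054.
Total: 28 + 28 + 31 + 30 + 31 + 30 + 31 + 31 + 30 + 31 + 30 + 31 + 31 + 12 = 405.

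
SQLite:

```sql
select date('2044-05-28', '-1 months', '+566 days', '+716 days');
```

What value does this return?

Adding -1 month to 2044-05-28 gives 2044-04-28.
Applying '+566 days' to 2044-04-28: counting 566 days forward gives 2045-11-15.
Applying '+716 days' to 2045-11-15: counting 716 days forward gives 2047-11-01.

2047-11-01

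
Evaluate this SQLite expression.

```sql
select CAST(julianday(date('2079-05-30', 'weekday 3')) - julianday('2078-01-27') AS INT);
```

`weekday 3` advances to the next Wednesday; 2079-05-30 is a Tuesday, so it moves forward to 2079-05-31.
4 days remain in January 2078 after the 27th (31 − 27).
Full months from February 2078 through April 2079 contribute their day counts.
Then 31 days into May 2079.
Total: 4 + 28 + 31 + 30 + 31 + 30 + 31 + 31 + 30 + 31 + 30 + 31 + 31 + 28 + 31 + 30 + 31 = 489.

489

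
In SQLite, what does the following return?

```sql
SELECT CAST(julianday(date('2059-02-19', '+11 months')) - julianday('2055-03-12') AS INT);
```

1774

Adding +11 months to 2059-02-19 gives 2060-01-19.
19 days remain in March 2055 after the 12th (31 − 12).
Full months from April 2055 through December 2059 contribute their day counts.
Then 19 days into January 2060.
Total: 19 + 30 + 31 + 30 + 31 + 31 + 30 + 31 + 30 + 31 + 31 + 29 + 31 + 30 + 31 + 30 + 31 + 31 + 30 + 31 + 30 + 31 + 31 + 28 + 31 + 30 + 31 + 30 + 31 + 31 + 30 + 31 + 30 + 31 + 31 + 28 + 31 + 30 + 31 + 30 + 31 + 31 + 30 + 31 + 30 + 31 + 31 + 28 + 31 + 30 + 31 + 30 + 31 + 31 + 30 + 31 + 30 + 31 + 19 = 1774.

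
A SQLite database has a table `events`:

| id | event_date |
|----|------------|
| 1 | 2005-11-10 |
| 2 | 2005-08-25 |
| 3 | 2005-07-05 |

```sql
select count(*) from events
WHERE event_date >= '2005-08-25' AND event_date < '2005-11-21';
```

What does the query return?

2

Rows in [2005-08-25, 2005-11-21): 2005-11-10, 2005-08-25 → 2 rows.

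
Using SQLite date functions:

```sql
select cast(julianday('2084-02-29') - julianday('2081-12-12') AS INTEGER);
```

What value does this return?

809

19 days remain in December 2081 after the 12th (31 − 12).
Full months from January 2082 through January 2084 contribute their day counts.
Then 29 days into February 2084.
Total: 19 + 31 + 28 + 31 + 30 + 31 + 30 + 31 + 31 + 30 + 31 + 30 + 31 + 31 + 28 + 31 + 30 + 31 + 30 + 31 + 31 + 30 + 31 + 30 + 31 + 31 + 29 = 809.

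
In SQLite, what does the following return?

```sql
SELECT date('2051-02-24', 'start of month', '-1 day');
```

`start of month` rewinds 2051-02-24 to 2051-02-01.
Going back 1 day from 2051-02-01 reaches 2051-01-31 (last day of January, 31 days).

2051-01-31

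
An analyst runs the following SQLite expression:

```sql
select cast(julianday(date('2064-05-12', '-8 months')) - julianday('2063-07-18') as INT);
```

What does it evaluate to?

Adding -8 months to 2064-05-12 gives 2063-09-12.
13 days remain in July 2063 after the 18th (31 − 18).
August 2063: 31 days.
Then 12 days into September 2063.
Total: 13 + 31 + 12 = 56.

56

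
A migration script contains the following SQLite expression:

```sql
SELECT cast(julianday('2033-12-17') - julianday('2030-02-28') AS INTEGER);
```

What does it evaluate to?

1388

0 days remain in February 2030 after the 28th (28 − 28).
Full months from March 2030 through November 2033 contribute their day counts.
Then 17 days into December 2033.
Total: 0 + 31 + 30 + 31 + 30 + 31 + 31 + 30 + 31 + 30 + 31 + 31 + 28 + 31 + 30 + 31 + 30 + 31 + 31 + 30 + 31 + 30 + 31 + 31 + 29 + 31 + 30 + 31 + 30 + 31 + 31 + 30 + 31 + 30 + 31 + 31 + 28 + 31 + 30 + 31 + 30 + 31 + 31 + 30 + 31 + 30 + 17 = 1388.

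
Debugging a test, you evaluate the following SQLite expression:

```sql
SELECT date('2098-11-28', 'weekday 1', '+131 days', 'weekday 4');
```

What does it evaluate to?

`weekday 1` advances to the next Monday; 2098-11-28 is a Friday, so it moves forward to 2098-12-01.
Applying '+131 days' to 2098-12-01: counting 131 days forward gives 2099-04-11.
`weekday 4` advances to the next Thursday; 2099-04-11 is a Saturday, so it moves forward to 2099-04-16.

2099-04-16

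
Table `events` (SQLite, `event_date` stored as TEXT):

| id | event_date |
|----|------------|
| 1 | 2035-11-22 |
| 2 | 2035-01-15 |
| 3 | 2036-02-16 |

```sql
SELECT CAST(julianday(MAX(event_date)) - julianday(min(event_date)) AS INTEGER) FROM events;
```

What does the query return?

MIN = 2035-01-15, MAX = 2036-02-16.
16 days remain in January 2035 after the 15th (31 − 15).
Full months from February 2035 through January 2036 contribute their day counts.
Then 16 days into February 2036.
Total: 16 + 28 + 31 + 30 + 31 + 30 + 31 + 31 + 30 + 31 + 30 + 31 + 31 + 16 = 397.

397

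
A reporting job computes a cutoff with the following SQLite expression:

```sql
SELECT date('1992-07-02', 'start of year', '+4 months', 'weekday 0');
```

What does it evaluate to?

1992-05-03

`start of year` rewinds 1992-07-02 to 1992-01-01.
Adding +4 months to 1992-01-01 gives 1992-05-01.
`weekday 0` advances to the next Sunday; 1992-05-01 is a Friday, so it moves forward to 1992-05-03.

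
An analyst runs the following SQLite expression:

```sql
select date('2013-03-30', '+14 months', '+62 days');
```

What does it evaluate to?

Adding +14 months to 2013-03-30 gives 2014-05-30.
Applying '+62 days' to 2014-05-30: counting 62 days forward gives 2014-07-31.

2014-07-31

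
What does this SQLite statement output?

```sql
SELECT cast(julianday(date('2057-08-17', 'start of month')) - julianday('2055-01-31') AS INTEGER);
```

913

`start of month` rewinds 2057-08-17 to 2057-08-01.
0 days remain in January 2055 after the 31st (31 − 31).
Full months from February 2055 through July 2057 contribute their day counts.
Then 1 day into August 2057.
Total: 0 + 28 + 31 + 30 + 31 + 30 + 31 + 31 + 30 + 31 + 30 + 31 + 31 + 29 + 31 + 30 + 31 + 30 + 31 + 31 + 30 + 31 + 30 + 31 + 31 + 28 + 31 + 30 + 31 + 30 + 31 + 1 = 913.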